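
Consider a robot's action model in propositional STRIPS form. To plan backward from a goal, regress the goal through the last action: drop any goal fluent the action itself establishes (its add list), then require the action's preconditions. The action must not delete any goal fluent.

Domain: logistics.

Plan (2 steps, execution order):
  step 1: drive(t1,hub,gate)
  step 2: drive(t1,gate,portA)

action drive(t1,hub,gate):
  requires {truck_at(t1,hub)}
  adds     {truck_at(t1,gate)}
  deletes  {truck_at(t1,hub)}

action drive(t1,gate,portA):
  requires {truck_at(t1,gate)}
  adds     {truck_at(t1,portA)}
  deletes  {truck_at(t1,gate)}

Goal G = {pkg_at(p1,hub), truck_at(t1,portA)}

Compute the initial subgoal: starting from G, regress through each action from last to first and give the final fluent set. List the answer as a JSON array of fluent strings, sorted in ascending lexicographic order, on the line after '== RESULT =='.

Work backward from the goal:
  through step 2 (drive(t1,gate,portA)): drop {truck_at(t1,portA)}, keep {pkg_at(p1,hub)}, require {truck_at(t1,gate)}
    → {pkg_at(p1,hub), truck_at(t1,gate)}
  through step 1 (drive(t1,hub,gate)): drop {truck_at(t1,gate)}, keep {pkg_at(p1,hub)}, require {truck_at(t1,hub)}
    → {pkg_at(p1,hub), truck_at(t1,hub)}

== RESULT ==
["pkg_at(p1,hub)", "truck_at(t1,hub)"]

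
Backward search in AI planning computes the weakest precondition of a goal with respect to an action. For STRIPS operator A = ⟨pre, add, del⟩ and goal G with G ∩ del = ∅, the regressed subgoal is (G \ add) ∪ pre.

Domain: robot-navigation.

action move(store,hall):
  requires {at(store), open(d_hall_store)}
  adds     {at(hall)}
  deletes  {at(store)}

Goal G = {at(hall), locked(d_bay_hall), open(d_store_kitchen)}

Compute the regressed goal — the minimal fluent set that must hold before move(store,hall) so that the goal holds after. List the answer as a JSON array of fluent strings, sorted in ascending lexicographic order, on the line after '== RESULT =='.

Compute (G \ add) ∪ pre:
  G ∩ del = {}  (empty — regression defined)
  G \ add = {at(hall), locked(d_bay_hall), open(d_store_kitchen)} \ {at(hall)} = {locked(d_bay_hall), open(d_store_kitchen)}
  ∪ pre   = {locked(d_bay_hall), open(d_store_kitchen)} ∪ {at(store), open(d_hall_store)}
          = {at(store), locked(d_bay_hall), open(d_hall_store), open(d_store_kitchen)}

== RESULT ==
["at(store)", "locked(d_bay_hall)", "open(d_hall_store)", "open(d_store_kitchen)"]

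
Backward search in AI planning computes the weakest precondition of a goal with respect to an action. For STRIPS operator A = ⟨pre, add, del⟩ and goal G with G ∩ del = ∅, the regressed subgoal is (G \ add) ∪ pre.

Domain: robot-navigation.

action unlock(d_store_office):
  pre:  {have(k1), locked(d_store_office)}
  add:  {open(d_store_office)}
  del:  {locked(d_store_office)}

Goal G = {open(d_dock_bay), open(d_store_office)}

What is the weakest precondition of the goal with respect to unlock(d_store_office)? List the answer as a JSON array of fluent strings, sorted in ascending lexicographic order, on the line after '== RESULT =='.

Compute (G \ add) ∪ pre:
  G ∩ del = {}  (empty — regression defined)
  G \ add = {open(d_dock_bay), open(d_store_office)} \ {open(d_store_office)} = {open(d_dock_bay)}
  ∪ pre   = {open(d_dock_bay)} ∪ {have(k1), locked(d_store_office)}
          = {have(k1), locked(d_store_office), open(d_dock_bay)}

== RESULT ==
["have(k1)", "locked(d_store_office)", "open(d_dock_bay)"]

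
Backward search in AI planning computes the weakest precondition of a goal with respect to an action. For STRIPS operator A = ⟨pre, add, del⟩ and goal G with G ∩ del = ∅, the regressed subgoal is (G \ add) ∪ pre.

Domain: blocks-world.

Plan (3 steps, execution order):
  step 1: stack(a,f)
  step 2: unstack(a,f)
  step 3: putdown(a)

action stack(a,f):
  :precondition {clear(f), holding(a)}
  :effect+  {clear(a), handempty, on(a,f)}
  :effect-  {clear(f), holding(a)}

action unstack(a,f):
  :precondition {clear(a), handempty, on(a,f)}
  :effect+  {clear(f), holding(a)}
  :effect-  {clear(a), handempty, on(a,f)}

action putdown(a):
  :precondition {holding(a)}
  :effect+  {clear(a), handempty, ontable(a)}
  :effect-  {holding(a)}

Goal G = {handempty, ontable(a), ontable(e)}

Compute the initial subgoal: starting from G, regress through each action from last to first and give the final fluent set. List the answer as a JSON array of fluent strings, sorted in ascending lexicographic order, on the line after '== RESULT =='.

Regress step by step:
  through step 3 (putdown(a)): drop {handempty, ontable(a)}, keep {ontable(e)}, require {holding(a)}
    → {holding(a), ontable(e)}
  through step 2 (unstack(a,f)): drop {holding(a)}, keep {ontable(e)}, require {clear(a), handempty, on(a,f)}
    → {clear(a), handempty, on(a,f), ontable(e)}
  through step 1 (stack(a,f)): drop {clear(a), handempty, on(a,f)}, keep {ontable(e)}, require {clear(f), holding(a)}
    → {clear(f), holding(a), ontable(e)}

== RESULT ==
["clear(f)", "holding(a)", "ontable(e)"]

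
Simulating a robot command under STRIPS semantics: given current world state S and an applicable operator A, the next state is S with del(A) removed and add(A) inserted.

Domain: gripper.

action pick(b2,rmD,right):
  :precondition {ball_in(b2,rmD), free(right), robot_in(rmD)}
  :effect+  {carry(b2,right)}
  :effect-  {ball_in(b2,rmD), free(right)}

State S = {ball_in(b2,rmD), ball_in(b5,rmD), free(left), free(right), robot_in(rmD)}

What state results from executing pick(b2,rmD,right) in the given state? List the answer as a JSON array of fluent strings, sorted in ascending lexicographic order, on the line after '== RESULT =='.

Compute (S \ del) ∪ add:
  pre ⊆ S: {ball_in(b2,rmD), free(right), robot_in(rmD)} ⊆ S  — applicable
  S \ del = {ball_in(b5,rmD), free(left), robot_in(rmD)}
  ∪ add   = {ball_in(b5,rmD), carry(b2,right), free(left), robot_in(rmD)}

== RESULT ==
["ball_in(b5,rmD)", "carry(b2,right)", "free(left)", "robot_in(rmD)"]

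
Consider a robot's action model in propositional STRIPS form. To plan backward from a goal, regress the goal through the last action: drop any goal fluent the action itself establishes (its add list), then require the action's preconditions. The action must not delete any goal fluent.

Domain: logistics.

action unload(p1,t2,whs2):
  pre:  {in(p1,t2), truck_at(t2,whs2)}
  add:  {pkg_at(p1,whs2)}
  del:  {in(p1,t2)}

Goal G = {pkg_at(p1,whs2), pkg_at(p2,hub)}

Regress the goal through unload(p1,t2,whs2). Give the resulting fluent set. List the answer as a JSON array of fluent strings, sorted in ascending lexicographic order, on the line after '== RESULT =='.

Compute (G \ add) ∪ pre:
  G ∩ del = {}  (empty — regression defined)
  G \ add = {pkg_at(p1,whs2), pkg_at(p2,hub)} \ {pkg_at(p1,whs2)} = {pkg_at(p2,hub)}
  ∪ pre   = {pkg_at(p2,hub)} ∪ {in(p1,t2), truck_at(t2,whs2)}
          = {in(p1,t2), pkg_at(p2,hub), truck_at(t2,whs2)}

== RESULT ==
["in(p1,t2)", "pkg_at(p2,hub)", "truck_at(t2,whs2)"]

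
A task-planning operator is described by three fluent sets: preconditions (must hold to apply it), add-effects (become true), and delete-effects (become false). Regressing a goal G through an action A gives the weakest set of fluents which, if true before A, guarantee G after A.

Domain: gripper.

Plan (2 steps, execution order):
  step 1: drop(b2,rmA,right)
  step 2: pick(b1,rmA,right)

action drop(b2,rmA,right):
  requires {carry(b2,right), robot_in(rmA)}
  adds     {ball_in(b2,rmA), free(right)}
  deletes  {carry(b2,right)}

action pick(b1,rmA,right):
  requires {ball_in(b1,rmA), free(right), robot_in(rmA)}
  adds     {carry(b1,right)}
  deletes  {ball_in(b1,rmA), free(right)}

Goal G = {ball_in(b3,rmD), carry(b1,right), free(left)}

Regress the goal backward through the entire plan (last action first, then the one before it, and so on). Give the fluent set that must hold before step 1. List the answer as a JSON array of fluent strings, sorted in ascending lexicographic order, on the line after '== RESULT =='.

Regress step by step:
  through step 2 (pick(b1,rmA,right)): drop {carry(b1,right)}, keep {ball_in(b3,rmD), free(left)}, require {ball_in(b1,rmA), free(right), robot_in(rmA)}
    → {ball_in(b1,rmA), ball_in(b3,rmD), free(left), free(right), robot_in(rmA)}
  through step 1 (drop(b2,rmA,right)): drop {free(right)}, keep {ball_in(b1,rmA), ball_in(b3,rmD), free(left), robot_in(rmA)}, require {carry(b2,right), robot_in(rmA)}
    → {ball_in(b1,rmA), ball_in(b3,rmD), carry(b2,right), free(left), robot_in(rmA)}

== RESULT ==
["ball_in(b1,rmA)", "ball_in(b3,rmD)", "carry(b2,right)", "free(left)", "robot_in(rmA)"]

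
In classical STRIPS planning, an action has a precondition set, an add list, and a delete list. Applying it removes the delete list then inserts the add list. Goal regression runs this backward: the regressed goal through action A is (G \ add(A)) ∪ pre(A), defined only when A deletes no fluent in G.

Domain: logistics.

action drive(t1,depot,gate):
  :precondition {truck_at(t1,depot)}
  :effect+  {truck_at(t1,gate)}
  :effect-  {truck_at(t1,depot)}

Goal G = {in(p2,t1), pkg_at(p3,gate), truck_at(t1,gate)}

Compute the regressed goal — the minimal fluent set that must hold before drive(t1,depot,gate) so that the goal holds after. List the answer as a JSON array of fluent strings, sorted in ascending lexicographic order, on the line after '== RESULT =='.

Regress:
  G ∩ del = {}  (empty — regression defined)
  G \ add = {in(p2,t1), pkg_at(p3,gate), truck_at(t1,gate)} \ {truck_at(t1,gate)} = {in(p2,t1), pkg_at(p3,gate)}
  ∪ pre   = {in(p2,t1), pkg_at(p3,gate)} ∪ {truck_at(t1,depot)}
          = {in(p2,t1), pkg_at(p3,gate), truck_at(t1,depot)}

== RESULT ==
["in(p2,t1)", "pkg_at(p3,gate)", "truck_at(t1,depot)"]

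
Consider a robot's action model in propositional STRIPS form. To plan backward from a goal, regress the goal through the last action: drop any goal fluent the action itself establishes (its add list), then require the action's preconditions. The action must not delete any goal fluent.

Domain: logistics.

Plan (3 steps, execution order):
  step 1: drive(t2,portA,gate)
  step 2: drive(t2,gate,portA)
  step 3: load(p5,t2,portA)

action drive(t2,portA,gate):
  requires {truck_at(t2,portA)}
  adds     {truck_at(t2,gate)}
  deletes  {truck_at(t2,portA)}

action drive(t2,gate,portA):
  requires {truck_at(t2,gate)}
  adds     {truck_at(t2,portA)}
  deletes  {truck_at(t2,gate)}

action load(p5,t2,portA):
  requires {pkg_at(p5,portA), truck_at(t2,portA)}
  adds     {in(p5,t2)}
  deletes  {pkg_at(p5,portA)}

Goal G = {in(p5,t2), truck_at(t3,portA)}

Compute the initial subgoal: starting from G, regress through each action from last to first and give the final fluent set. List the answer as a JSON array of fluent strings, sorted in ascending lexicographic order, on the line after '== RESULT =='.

Work backward from the goal:
  through step 3 (load(p5,t2,portA)): drop {in(p5,t2)}, keep {truck_at(t3,portA)}, require {pkg_at(p5,portA), truck_at(t2,portA)}
    → {pkg_at(p5,portA), truck_at(t2,portA), truck_at(t3,portA)}
  through step 2 (drive(t2,gate,portA)): drop {truck_at(t2,portA)}, keep {pkg_at(p5,portA), truck_at(t3,portA)}, require {truck_at(t2,gate)}
    → {pkg_at(p5,portA), truck_at(t2,gate), truck_at(t3,portA)}
  through step 1 (drive(t2,portA,gate)): drop {truck_at(t2,gate)}, keep {pkg_at(p5,portA), truck_at(t3,portA)}, require {truck_at(t2,portA)}
    → {pkg_at(p5,portA), truck_at(t2,portA), truck_at(t3,portA)}

== RESULT ==
["pkg_at(p5,portA)", "truck_at(t2,portA)", "truck_at(t3,portA)"]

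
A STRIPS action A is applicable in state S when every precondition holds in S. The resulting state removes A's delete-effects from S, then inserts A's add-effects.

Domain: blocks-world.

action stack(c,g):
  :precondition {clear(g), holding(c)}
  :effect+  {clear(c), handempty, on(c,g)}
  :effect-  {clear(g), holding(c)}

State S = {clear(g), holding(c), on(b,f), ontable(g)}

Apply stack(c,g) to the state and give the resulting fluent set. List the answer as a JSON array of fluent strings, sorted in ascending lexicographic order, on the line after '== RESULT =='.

Progress:
  pre ⊆ S: {clear(g), holding(c)} ⊆ S  — applicable
  S \ del = {on(b,f), ontable(g)}
  ∪ add   = {clear(c), handempty, on(b,f), on(c,g), ontable(g)}

== RESULT ==
["clear(c)", "handempty", "on(b,f)", "on(c,g)", "ontable(g)"]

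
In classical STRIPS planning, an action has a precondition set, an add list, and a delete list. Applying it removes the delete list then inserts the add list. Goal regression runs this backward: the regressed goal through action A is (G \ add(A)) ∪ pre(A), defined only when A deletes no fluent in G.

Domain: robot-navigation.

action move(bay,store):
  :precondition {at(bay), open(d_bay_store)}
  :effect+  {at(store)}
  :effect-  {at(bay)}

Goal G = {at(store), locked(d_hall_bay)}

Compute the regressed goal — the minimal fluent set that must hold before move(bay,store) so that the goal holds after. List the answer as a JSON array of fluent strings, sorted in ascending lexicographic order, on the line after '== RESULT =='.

Compute (G \ add) ∪ pre:
  G ∩ del = {}  (empty — regression defined)
  G \ add = {at(store), locked(d_hall_bay)} \ {at(store)} = {locked(d_hall_bay)}
  ∪ pre   = {locked(d_hall_bay)} ∪ {at(bay), open(d_bay_store)}
          = {at(bay), locked(d_hall_bay), open(d_bay_store)}

== RESULT ==
["at(bay)", "locked(d_hall_bay)", "open(d_bay_store)"]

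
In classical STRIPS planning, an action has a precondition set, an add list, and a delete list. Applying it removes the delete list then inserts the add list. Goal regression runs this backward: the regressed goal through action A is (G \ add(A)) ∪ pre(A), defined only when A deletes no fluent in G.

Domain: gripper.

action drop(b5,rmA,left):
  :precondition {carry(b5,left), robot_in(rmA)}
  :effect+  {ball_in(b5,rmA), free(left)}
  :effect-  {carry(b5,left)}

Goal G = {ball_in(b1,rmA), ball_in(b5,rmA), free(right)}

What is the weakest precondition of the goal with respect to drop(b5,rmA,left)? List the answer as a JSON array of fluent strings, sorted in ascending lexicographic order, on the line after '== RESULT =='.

Compute (G \ add) ∪ pre:
  G ∩ del = {}  (empty — regression defined)
  G \ add = {ball_in(b1,rmA), ball_in(b5,rmA), free(right)} \ {ball_in(b5,rmA), free(left)} = {ball_in(b1,rmA), free(right)}
  ∪ pre   = {ball_in(b1,rmA), free(right)} ∪ {carry(b5,left), robot_in(rmA)}
          = {ball_in(b1,rmA), carry(b5,left), free(right), robot_in(rmA)}

== RESULT ==
["ball_in(b1,rmA)", "carry(b5,left)", "free(right)", "robot_in(rmA)"]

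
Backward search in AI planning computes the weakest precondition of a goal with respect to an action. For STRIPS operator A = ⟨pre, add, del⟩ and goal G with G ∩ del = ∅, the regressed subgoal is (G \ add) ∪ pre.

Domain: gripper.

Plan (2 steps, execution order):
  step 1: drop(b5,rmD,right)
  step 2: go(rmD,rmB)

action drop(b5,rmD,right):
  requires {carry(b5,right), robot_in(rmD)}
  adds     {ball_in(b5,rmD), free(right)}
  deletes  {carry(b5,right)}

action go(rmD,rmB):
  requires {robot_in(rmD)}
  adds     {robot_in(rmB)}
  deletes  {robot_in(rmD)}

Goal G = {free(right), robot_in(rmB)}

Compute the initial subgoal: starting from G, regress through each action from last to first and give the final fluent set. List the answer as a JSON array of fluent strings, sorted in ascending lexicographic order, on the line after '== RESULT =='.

Work backward from the goal:
  through step 2 (go(rmD,rmB)): drop {robot_in(rmB)}, keep {free(right)}, require {robot_in(rmD)}
    → {free(right), robot_in(rmD)}
  through step 1 (drop(b5,rmD,right)): drop {free(right)}, keep {robot_in(rmD)}, require {carry(b5,right), robot_in(rmD)}
    → {carry(b5,right), robot_in(rmD)}

== RESULT ==
["carry(b5,right)", "robot_in(rmD)"]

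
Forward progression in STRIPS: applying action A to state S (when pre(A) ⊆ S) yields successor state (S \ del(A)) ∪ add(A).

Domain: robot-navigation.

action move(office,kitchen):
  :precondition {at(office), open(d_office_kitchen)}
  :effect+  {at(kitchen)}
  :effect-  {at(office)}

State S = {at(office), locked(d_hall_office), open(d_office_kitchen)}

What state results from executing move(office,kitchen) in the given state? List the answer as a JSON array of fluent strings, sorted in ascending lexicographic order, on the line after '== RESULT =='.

Compute (S \ del) ∪ add:
  pre ⊆ S: {at(office), open(d_office_kitchen)} ⊆ S  — applicable
  S \ del = {locked(d_hall_office), open(d_office_kitchen)}
  ∪ add   = {at(kitchen), locked(d_hall_office), open(d_office_kitchen)}

== RESULT ==
["at(kitchen)", "locked(d_hall_office)", "open(d_office_kitchen)"]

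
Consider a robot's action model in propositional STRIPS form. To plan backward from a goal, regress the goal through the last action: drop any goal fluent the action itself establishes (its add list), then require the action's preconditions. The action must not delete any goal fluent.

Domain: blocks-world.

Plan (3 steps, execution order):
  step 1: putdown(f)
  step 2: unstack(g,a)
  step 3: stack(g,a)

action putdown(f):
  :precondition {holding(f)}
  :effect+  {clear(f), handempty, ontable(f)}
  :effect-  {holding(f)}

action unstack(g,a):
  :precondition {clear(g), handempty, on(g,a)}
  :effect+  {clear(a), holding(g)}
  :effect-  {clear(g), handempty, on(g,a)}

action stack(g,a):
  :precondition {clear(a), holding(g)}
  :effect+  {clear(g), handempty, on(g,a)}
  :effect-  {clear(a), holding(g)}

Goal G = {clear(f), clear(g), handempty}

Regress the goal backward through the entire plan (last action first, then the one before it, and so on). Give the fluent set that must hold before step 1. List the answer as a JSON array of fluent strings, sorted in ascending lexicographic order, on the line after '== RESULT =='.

Regress step by step:
  through step 3 (stack(g,a)): drop {clear(g), handempty}, keep {clear(f)}, require {clear(a), holding(g)}
    → {clear(a), clear(f), holding(g)}
  through step 2 (unstack(g,a)): drop {clear(a), holding(g)}, keep {clear(f)}, require {clear(g), handempty, on(g,a)}
    → {clear(f), clear(g), handempty, on(g,a)}
  through step 1 (putdown(f)): drop {clear(f), handempty}, keep {clear(g), on(g,a)}, require {holding(f)}
    → {clear(g), holding(f), on(g,a)}

== RESULT ==
["clear(g)", "holding(f)", "on(g,a)"]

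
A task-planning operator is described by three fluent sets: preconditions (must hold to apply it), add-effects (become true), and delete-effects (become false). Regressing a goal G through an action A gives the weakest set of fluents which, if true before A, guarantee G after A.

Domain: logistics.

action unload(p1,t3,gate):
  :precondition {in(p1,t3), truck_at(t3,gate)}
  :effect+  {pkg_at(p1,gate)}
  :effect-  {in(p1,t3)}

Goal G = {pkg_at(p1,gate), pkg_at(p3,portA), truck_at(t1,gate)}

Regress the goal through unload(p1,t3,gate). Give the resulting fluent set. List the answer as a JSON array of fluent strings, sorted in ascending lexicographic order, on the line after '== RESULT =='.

Regress:
  G ∩ del = {}  (empty — regression defined)
  G \ add = {pkg_at(p1,gate), pkg_at(p3,portA), truck_at(t1,gate)} \ {pkg_at(p1,gate)} = {pkg_at(p3,portA), truck_at(t1,gate)}
  ∪ pre   = {pkg_at(p3,portA), truck_at(t1,gate)} ∪ {in(p1,t3), truck_at(t3,gate)}
          = {in(p1,t3), pkg_at(p3,portA), truck_at(t1,gate), truck_at(t3,gate)}

== RESULT ==
["in(p1,t3)", "pkg_at(p3,portA)", "truck_at(t1,gate)", "truck_at(t3,gate)"]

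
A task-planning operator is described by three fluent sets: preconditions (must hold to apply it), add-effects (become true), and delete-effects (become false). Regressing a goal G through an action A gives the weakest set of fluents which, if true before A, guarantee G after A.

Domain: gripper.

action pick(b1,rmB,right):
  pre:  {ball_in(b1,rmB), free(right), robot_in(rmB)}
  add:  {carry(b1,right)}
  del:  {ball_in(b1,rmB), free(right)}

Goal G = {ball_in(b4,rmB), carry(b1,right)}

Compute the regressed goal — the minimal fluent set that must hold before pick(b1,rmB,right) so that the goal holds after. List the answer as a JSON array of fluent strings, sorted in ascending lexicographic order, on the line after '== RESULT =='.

Compute (G \ add) ∪ pre:
  G ∩ del = {}  (empty — regression defined)
  G \ add = {ball_in(b4,rmB), carry(b1,right)} \ {carry(b1,right)} = {ball_in(b4,rmB)}
  ∪ pre   = {ball_in(b4,rmB)} ∪ {ball_in(b1,rmB), free(right), robot_in(rmB)}
          = {ball_in(b1,rmB), ball_in(b4,rmB), free(right), robot_in(rmB)}

== RESULT ==
["ball_in(b1,rmB)", "ball_in(b4,rmB)", "free(right)", "robot_in(rmB)"]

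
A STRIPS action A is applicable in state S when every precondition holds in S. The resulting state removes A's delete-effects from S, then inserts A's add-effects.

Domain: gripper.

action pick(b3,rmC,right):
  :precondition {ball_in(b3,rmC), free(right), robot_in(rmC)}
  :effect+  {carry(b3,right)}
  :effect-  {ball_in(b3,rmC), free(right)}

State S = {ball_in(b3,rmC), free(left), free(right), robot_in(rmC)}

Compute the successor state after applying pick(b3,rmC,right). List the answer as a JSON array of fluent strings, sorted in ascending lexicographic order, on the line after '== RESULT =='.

Compute (S \ del) ∪ add:
  pre ⊆ S: {ball_in(b3,rmC), free(right), robot_in(rmC)} ⊆ S  — applicable
  S \ del = {free(left), robot_in(rmC)}
  ∪ add   = {carry(b3,right), free(left), robot_in(rmC)}

== RESULT ==
["carry(b3,right)", "free(left)", "robot_in(rmC)"]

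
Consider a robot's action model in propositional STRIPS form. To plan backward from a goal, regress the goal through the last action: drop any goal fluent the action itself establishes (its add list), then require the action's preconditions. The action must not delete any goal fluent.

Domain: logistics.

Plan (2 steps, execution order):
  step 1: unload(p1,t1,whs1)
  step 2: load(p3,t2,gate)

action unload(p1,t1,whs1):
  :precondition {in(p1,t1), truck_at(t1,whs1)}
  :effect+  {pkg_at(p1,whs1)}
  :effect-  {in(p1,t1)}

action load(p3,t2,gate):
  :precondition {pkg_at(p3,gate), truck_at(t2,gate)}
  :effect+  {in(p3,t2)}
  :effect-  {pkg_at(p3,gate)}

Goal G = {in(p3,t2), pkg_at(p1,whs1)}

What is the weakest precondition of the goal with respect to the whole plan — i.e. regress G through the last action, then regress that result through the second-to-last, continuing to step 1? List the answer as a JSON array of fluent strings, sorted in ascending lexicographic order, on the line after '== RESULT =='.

Regress step by step:
  through step 2 (load(p3,t2,gate)): drop {in(p3,t2)}, keep {pkg_at(p1,whs1)}, require {pkg_at(p3,gate), truck_at(t2,gate)}
    → {pkg_at(p1,whs1), pkg_at(p3,gate), truck_at(t2,gate)}
  through step 1 (unload(p1,t1,whs1)): drop {pkg_at(p1,whs1)}, keep {pkg_at(p3,gate), truck_at(t2,gate)}, require {in(p1,t1), truck_at(t1,whs1)}
    → {in(p1,t1), pkg_at(p3,gate), truck_at(t1,whs1), truck_at(t2,gate)}

== RESULT ==
["in(p1,t1)", "pkg_at(p3,gate)", "truck_at(t1,whs1)", "truck_at(t2,gate)"]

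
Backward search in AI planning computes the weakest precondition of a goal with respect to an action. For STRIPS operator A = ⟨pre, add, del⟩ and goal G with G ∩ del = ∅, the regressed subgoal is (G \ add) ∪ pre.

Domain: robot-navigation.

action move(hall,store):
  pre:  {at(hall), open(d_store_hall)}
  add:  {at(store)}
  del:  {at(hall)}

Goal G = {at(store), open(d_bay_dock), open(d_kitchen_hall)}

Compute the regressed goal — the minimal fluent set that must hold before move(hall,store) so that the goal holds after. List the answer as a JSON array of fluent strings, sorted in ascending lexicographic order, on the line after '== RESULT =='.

Regress:
  G ∩ del = {}  (empty — regression defined)
  G \ add = {at(store), open(d_bay_dock), open(d_kitchen_hall)} \ {at(store)} = {open(d_bay_dock), open(d_kitchen_hall)}
  ∪ pre   = {open(d_bay_dock), open(d_kitchen_hall)} ∪ {at(hall), open(d_store_hall)}
          = {at(hall), open(d_bay_dock), open(d_kitchen_hall), open(d_store_hall)}

== RESULT ==
["at(hall)", "open(d_bay_dock)", "open(d_kitchen_hall)", "open(d_store_hall)"]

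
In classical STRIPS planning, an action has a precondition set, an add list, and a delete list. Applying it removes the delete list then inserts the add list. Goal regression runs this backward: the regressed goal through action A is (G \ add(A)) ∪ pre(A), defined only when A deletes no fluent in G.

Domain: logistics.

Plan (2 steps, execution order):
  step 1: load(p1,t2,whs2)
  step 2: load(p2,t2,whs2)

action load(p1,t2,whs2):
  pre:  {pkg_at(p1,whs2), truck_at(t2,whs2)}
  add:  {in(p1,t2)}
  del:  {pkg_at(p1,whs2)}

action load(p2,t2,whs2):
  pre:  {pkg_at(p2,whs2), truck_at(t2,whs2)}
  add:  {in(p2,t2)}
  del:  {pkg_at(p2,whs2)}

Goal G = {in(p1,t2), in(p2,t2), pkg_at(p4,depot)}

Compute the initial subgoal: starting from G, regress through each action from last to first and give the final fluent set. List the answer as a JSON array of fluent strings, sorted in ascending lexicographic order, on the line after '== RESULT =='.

Work backward from the goal:
  through step 2 (load(p2,t2,whs2)): drop {in(p2,t2)}, keep {in(p1,t2), pkg_at(p4,depot)}, require {pkg_at(p2,whs2), truck_at(t2,whs2)}
    → {in(p1,t2), pkg_at(p2,whs2), pkg_at(p4,depot), truck_at(t2,whs2)}
  through step 1 (load(p1,t2,whs2)): drop {in(p1,t2)}, keep {pkg_at(p2,whs2), pkg_at(p4,depot), truck_at(t2,whs2)}, require {pkg_at(p1,whs2), truck_at(t2,whs2)}
    → {pkg_at(p1,whs2), pkg_at(p2,whs2), pkg_at(p4,depot), truck_at(t2,whs2)}

== RESULT ==
["pkg_at(p1,whs2)", "pkg_at(p2,whs2)", "pkg_at(p4,depot)", "truck_at(t2,whs2)"]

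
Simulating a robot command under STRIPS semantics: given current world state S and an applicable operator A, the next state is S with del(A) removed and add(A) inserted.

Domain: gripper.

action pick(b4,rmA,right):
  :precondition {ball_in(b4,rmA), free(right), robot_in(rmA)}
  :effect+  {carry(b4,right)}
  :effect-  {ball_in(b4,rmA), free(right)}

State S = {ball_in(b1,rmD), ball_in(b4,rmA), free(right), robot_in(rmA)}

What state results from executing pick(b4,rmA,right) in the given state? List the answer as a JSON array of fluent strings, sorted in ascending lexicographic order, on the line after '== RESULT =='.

Compute (S \ del) ∪ add:
  pre ⊆ S: {ball_in(b4,rmA), free(right), robot_in(rmA)} ⊆ S  — applicable
  S \ del = {ball_in(b1,rmD), robot_in(rmA)}
  ∪ add   = {ball_in(b1,rmD), carry(b4,right), robot_in(rmA)}

== RESULT ==
["ball_in(b1,rmD)", "carry(b4,right)", "robot_in(rmA)"]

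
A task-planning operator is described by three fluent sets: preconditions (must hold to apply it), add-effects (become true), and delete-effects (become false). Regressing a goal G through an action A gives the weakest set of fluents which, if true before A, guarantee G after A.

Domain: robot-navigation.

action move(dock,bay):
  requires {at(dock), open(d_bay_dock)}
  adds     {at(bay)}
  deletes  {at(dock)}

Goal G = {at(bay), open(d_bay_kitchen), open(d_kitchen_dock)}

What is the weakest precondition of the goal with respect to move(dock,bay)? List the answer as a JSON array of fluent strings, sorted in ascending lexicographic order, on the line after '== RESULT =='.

Regress:
  G ∩ del = {}  (empty — regression defined)
  G \ add = {at(bay), open(d_bay_kitchen), open(d_kitchen_dock)} \ {at(bay)} = {open(d_bay_kitchen), open(d_kitchen_dock)}
  ∪ pre   = {open(d_bay_kitchen), open(d_kitchen_dock)} ∪ {at(dock), open(d_bay_dock)}
          = {at(dock), open(d_bay_dock), open(d_bay_kitchen), open(d_kitchen_dock)}

== RESULT ==
["at(dock)", "open(d_bay_dock)", "open(d_bay_kitchen)", "open(d_kitchen_dock)"]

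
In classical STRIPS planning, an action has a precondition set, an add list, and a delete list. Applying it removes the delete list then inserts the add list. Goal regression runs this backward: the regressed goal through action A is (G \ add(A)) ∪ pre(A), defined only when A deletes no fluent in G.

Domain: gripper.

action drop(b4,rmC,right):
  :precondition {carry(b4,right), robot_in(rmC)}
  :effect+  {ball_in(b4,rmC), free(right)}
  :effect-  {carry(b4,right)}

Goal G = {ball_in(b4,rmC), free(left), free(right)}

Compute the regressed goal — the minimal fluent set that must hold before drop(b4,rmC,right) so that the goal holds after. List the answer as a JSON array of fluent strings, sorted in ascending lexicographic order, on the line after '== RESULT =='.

Regress:
  G ∩ del = {}  (empty — regression defined)
  G \ add = {ball_in(b4,rmC), free(left), free(right)} \ {ball_in(b4,rmC), free(right)} = {free(left)}
  ∪ pre   = {free(left)} ∪ {carry(b4,right), robot_in(rmC)}
          = {carry(b4,right), free(left), robot_in(rmC)}

== RESULT ==
["carry(b4,right)", "free(left)", "robot_in(rmC)"]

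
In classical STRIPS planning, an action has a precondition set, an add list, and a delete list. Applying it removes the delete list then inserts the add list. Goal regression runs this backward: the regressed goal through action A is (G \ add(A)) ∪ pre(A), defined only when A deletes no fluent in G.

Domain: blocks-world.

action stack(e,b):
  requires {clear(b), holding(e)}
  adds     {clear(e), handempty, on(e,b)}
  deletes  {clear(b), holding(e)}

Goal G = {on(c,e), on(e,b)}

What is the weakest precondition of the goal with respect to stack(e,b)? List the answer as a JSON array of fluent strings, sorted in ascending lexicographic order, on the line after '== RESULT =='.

Regress:
  G ∩ del = {}  (empty — regression defined)
  G \ add = {on(c,e), on(e,b)} \ {clear(e), handempty, on(e,b)} = {on(c,e)}
  ∪ pre   = {on(c,e)} ∪ {clear(b), holding(e)}
          = {clear(b), holding(e), on(c,e)}

== RESULT ==
["clear(b)", "holding(e)", "on(c,e)"]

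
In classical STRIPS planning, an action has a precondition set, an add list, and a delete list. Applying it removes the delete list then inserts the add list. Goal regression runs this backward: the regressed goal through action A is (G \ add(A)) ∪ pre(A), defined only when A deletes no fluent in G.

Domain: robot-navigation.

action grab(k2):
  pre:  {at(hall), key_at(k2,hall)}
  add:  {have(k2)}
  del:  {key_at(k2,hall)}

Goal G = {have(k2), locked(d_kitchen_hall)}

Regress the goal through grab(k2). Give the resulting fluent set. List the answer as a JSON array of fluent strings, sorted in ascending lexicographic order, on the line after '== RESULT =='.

Regress:
  G ∩ del = {}  (empty — regression defined)
  G \ add = {have(k2), locked(d_kitchen_hall)} \ {have(k2)} = {locked(d_kitchen_hall)}
  ∪ pre   = {locked(d_kitchen_hall)} ∪ {at(hall), key_at(k2,hall)}
          = {at(hall), key_at(k2,hall), locked(d_kitchen_hall)}

== RESULT ==
["at(hall)", "key_at(k2,hall)", "locked(d_kitchen_hall)"]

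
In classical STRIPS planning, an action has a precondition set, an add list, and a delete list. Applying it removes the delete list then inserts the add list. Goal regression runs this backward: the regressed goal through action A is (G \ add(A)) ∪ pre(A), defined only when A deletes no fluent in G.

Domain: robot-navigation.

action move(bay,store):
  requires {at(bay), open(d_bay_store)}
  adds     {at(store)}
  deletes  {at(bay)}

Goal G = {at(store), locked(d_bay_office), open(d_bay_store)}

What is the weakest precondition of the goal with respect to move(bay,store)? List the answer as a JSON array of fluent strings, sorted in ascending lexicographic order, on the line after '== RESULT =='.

Compute (G \ add) ∪ pre:
  G ∩ del = {}  (empty — regression defined)
  G \ add = {at(store), locked(d_bay_office), open(d_bay_store)} \ {at(store)} = {locked(d_bay_office), open(d_bay_store)}
  ∪ pre   = {locked(d_bay_office), open(d_bay_store)} ∪ {at(bay), open(d_bay_store)}
          = {at(bay), locked(d_bay_office), open(d_bay_store)}

== RESULT ==
["at(bay)", "locked(d_bay_office)", "open(d_bay_store)"]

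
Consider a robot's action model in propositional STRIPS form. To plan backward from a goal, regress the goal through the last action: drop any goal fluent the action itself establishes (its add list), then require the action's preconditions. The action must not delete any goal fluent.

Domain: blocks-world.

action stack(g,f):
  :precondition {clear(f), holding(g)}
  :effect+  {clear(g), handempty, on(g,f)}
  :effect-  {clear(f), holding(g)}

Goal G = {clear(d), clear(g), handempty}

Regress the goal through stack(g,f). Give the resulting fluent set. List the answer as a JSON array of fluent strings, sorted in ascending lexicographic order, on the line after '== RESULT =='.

Compute (G \ add) ∪ pre:
  G ∩ del = {}  (empty — regression defined)
  G \ add = {clear(d), clear(g), handempty} \ {clear(g), handempty, on(g,f)} = {clear(d)}
  ∪ pre   = {clear(d)} ∪ {clear(f), holding(g)}
          = {clear(d), clear(f), holding(g)}

== RESULT ==
["clear(d)", "clear(f)", "holding(g)"]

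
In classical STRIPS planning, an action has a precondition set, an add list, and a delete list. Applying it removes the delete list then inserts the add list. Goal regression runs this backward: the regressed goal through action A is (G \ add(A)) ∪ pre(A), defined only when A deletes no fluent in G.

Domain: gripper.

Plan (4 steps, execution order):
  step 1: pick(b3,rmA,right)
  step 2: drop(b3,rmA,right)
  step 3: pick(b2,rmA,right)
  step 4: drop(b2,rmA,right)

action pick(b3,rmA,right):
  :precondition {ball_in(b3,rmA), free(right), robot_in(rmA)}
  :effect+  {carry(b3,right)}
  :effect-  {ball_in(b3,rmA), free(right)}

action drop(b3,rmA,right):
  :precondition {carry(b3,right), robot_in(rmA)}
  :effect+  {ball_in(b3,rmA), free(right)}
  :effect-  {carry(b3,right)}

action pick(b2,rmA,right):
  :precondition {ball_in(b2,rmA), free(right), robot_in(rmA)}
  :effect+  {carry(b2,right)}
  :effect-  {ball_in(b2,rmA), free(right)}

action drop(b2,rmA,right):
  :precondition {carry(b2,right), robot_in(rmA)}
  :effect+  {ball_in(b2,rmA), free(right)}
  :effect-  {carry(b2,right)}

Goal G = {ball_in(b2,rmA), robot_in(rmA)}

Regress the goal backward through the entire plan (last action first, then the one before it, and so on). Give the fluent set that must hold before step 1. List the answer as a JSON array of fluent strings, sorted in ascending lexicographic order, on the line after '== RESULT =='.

Regress step by step:
  through step 4 (drop(b2,rmA,right)): drop {ball_in(b2,rmA)}, keep {robot_in(rmA)}, require {carry(b2,right), robot_in(rmA)}
    → {carry(b2,right), robot_in(rmA)}
  through step 3 (pick(b2,rmA,right)): drop {carry(b2,right)}, keep {robot_in(rmA)}, require {ball_in(b2,rmA), free(right), robot_in(rmA)}
    → {ball_in(b2,rmA), free(right), robot_in(rmA)}
  through step 2 (drop(b3,rmA,right)): drop {free(right)}, keep {ball_in(b2,rmA), robot_in(rmA)}, require {carry(b3,right), robot_in(rmA)}
    → {ball_in(b2,rmA), carry(b3,right), robot_in(rmA)}
  through step 1 (pick(b3,rmA,right)): drop {carry(b3,right)}, keep {ball_in(b2,rmA), robot_in(rmA)}, require {ball_in(b3,rmA), free(right), robot_in(rmA)}
    → {ball_in(b2,rmA), ball_in(b3,rmA), free(right), robot_in(rmA)}

== RESULT ==
["ball_in(b2,rmA)", "ball_in(b3,rmA)", "free(right)", "robot_in(rmA)"]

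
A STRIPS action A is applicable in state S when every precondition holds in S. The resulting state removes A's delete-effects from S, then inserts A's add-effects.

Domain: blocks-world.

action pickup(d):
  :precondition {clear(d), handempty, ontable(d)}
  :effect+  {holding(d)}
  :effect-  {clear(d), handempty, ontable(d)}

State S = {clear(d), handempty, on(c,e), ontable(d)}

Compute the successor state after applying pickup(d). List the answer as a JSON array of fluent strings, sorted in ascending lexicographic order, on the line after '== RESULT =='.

Progress:
  pre ⊆ S: {clear(d), handempty, ontable(d)} ⊆ S  — applicable
  S \ del = {on(c,e)}
  ∪ add   = {holding(d), on(c,e)}

== RESULT ==
["holding(d)", "on(c,e)"]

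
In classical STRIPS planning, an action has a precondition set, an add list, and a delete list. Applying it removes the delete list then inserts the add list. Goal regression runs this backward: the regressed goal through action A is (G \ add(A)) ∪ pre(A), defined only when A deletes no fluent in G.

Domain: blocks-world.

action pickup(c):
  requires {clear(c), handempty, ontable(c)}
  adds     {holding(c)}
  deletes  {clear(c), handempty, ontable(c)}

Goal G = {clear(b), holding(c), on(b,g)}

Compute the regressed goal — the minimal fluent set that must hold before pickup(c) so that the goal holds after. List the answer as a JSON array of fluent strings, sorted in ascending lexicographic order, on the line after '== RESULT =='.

Regress:
  G ∩ del = {}  (empty — regression defined)
  G \ add = {clear(b), holding(c), on(b,g)} \ {holding(c)} = {clear(b), on(b,g)}
  ∪ pre   = {clear(b), on(b,g)} ∪ {clear(c), handempty, ontable(c)}
          = {clear(b), clear(c), handempty, on(b,g), ontable(c)}

== RESULT ==
["clear(b)", "clear(c)", "handempty", "on(b,g)", "ontable(c)"]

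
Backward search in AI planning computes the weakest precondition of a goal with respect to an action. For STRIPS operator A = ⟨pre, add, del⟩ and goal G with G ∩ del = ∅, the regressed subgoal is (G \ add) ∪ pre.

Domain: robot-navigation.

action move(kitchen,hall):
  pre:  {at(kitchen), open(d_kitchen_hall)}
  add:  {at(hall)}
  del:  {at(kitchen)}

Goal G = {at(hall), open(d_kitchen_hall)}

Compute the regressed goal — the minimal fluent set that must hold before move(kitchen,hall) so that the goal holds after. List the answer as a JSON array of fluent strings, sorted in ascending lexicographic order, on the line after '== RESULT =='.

Compute (G \ add) ∪ pre:
  G ∩ del = {}  (empty — regression defined)
  G \ add = {at(hall), open(d_kitchen_hall)} \ {at(hall)} = {open(d_kitchen_hall)}
  ∪ pre   = {open(d_kitchen_hall)} ∪ {at(kitchen), open(d_kitchen_hall)}
          = {at(kitchen), open(d_kitchen_hall)}

== RESULT ==
["at(kitchen)", "open(d_kitchen_hall)"]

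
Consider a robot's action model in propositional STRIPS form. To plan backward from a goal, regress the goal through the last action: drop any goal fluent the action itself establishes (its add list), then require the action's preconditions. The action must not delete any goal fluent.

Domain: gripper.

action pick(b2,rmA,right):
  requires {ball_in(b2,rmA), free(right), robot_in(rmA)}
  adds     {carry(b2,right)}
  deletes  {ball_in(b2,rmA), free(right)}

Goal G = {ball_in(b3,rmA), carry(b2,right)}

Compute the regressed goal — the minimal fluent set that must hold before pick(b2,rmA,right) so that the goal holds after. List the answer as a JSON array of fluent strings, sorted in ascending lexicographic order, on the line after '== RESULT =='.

Regress:
  G ∩ del = {}  (empty — regression defined)
  G \ add = {ball_in(b3,rmA), carry(b2,right)} \ {carry(b2,right)} = {ball_in(b3,rmA)}
  ∪ pre   = {ball_in(b3,rmA)} ∪ {ball_in(b2,rmA), free(right), robot_in(rmA)}
          = {ball_in(b2,rmA), ball_in(b3,rmA), free(right), robot_in(rmA)}

== RESULT ==
["ball_in(b2,rmA)", "ball_in(b3,rmA)", "free(right)", "robot_in(rmA)"]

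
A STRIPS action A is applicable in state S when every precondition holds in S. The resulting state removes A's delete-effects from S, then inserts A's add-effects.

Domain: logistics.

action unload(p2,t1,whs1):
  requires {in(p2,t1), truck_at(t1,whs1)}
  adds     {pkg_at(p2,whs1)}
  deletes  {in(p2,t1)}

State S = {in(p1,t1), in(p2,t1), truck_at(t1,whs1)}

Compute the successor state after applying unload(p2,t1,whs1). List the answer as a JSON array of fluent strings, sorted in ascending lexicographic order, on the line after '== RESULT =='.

Compute (S \ del) ∪ add:
  pre ⊆ S: {in(p2,t1), truck_at(t1,whs1)} ⊆ S  — applicable
  S \ del = {in(p1,t1), truck_at(t1,whs1)}
  ∪ add   = {in(p1,t1), pkg_at(p2,whs1), truck_at(t1,whs1)}

== RESULT ==
["in(p1,t1)", "pkg_at(p2,whs1)", "truck_at(t1,whs1)"]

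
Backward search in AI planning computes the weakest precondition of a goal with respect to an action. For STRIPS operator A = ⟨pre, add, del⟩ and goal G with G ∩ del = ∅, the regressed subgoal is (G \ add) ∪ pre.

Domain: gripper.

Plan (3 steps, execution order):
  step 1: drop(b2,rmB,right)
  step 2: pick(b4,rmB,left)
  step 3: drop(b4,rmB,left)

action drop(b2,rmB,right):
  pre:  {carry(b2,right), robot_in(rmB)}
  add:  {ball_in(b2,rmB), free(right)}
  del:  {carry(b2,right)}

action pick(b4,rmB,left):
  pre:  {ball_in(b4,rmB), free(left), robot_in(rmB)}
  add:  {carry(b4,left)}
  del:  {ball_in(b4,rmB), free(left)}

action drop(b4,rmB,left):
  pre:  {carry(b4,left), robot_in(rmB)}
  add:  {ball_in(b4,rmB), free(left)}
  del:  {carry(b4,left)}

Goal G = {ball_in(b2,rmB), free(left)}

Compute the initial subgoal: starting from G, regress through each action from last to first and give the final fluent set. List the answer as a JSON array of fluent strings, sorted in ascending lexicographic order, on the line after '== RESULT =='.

Regress step by step:
  through step 3 (drop(b4,rmB,left)): drop {free(left)}, keep {ball_in(b2,rmB)}, require {carry(b4,left), robot_in(rmB)}
    → {ball_in(b2,rmB), carry(b4,left), robot_in(rmB)}
  through step 2 (pick(b4,rmB,left)): drop {carry(b4,left)}, keep {ball_in(b2,rmB), robot_in(rmB)}, require {ball_in(b4,rmB), free(left), robot_in(rmB)}
    → {ball_in(b2,rmB), ball_in(b4,rmB), free(left), robot_in(rmB)}
  through step 1 (drop(b2,rmB,right)): drop {ball_in(b2,rmB)}, keep {ball_in(b4,rmB), free(left), robot_in(rmB)}, require {carry(b2,right), robot_in(rmB)}
    → {ball_in(b4,rmB), carry(b2,right), free(left), robot_in(rmB)}

== RESULT ==
["ball_in(b4,rmB)", "carry(b2,right)", "free(left)", "robot_in(rmB)"]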